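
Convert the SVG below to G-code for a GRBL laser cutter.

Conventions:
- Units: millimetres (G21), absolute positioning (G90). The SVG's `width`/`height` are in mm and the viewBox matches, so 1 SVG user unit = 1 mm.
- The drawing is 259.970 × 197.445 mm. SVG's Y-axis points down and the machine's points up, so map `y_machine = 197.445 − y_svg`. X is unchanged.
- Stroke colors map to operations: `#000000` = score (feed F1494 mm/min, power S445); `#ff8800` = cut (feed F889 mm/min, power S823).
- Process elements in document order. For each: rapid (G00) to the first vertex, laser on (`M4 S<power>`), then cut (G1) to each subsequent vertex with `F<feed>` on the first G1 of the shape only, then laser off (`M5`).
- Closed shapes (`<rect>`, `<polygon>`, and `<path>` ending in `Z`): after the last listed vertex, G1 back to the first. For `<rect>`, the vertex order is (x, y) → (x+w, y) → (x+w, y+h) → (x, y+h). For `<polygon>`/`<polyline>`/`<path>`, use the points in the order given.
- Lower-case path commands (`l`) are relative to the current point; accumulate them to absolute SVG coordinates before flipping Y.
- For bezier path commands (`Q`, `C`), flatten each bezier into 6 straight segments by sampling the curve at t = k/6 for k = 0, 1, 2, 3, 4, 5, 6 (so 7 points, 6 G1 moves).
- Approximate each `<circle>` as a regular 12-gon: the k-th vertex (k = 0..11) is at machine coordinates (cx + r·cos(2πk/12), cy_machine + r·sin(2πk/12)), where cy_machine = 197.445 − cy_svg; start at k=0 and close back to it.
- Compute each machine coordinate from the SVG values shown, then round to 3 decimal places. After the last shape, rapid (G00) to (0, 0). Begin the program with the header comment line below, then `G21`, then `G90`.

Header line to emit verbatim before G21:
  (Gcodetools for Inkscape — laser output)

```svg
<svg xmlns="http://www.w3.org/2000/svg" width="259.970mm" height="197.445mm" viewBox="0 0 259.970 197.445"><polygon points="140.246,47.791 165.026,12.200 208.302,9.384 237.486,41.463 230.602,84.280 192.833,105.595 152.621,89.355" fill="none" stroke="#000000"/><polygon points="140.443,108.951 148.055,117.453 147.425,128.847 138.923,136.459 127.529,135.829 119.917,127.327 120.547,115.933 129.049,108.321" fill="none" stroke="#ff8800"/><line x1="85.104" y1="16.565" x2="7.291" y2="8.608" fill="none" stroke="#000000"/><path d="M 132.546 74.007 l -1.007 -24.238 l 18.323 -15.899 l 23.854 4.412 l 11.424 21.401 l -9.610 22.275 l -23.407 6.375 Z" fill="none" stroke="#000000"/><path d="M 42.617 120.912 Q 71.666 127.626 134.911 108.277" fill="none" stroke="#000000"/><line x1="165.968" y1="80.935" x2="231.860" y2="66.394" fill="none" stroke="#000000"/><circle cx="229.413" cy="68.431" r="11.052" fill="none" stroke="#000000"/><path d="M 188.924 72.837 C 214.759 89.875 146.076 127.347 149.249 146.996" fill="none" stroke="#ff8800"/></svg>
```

1 u = 1 mm; y_m = 197.445 − y.

[1] `<polygon>` regular polygon, #000000→score S445 F1494: (140.246,149.654) → (165.026,185.245) → (208.302,188.061) → (237.486,155.982) → (230.602,113.165) → (192.833,91.850) → (152.621,108.090) → (140.246,149.654) (closed)

[2] `<polygon>` regular polygon, #ff8800→cut S823 F889: (140.443,88.494) → (148.055,79.992) → (147.425,68.598) → (138.923,60.986) → (127.529,61.616) → (119.917,70.118) → (120.547,81.512) → (129.049,89.124) → (140.443,88.494) (closed)

[3] `<line>` line segment, #000000→score S445 F1494: (85.104,180.880) → (7.291,188.837)

[4] `<path>` regular polygon, #000000→score S445 F1494: (132.546,123.438) → (131.539,147.676) → (149.862,163.575) → (173.716,159.163) → (185.140,137.762) → (175.530,115.487) → (152.123,109.112) → (132.546,123.438) (closed)

[5] `<path>` quadratic bezier, #000000→score S445 F1494: (42.617,76.533) → (53.250,75.019) → (65.783,74.953) → (80.215,76.335) → (96.547,79.165) → (114.779,83.442) → (134.911,89.168)

[6] `<line>` line segment, #000000→score S445 F1494: (165.968,116.510) → (231.860,131.051)

[7] `<circle>` circle, #000000→score S445 F1494: (240.465,129.014) → (238.984,134.540) → (234.939,138.585) → (229.413,140.066) → (223.887,138.585) → (219.842,134.540) → (218.361,129.014) → (219.842,123.488) → (223.887,119.443) → (229.413,117.962) → (234.939,119.443) → (238.984,123.488) → (240.465,129.014) (closed)

[8] `<path>` cubic bezier, #ff8800→cut S823 F889: (188.924,124.608) → (194.735,114.563) → (189.415,102.176) → (177.585,88.508) → (163.866,74.622) → (152.880,61.582) → (149.249,50.449)

(Gcodetools for Inkscape — laser output)
G21
G90
G00 X140.246 Y149.654
M4 S445
G1 X165.026 Y185.245 F1494
G1 X208.302 Y188.061
G1 X237.486 Y155.982
G1 X230.602 Y113.165
G1 X192.833 Y91.850
G1 X152.621 Y108.090
G1 X140.246 Y149.654
M5
G00 X140.443 Y88.494
M4 S823
G1 X148.055 Y79.992 F889
G1 X147.425 Y68.598
G1 X138.923 Y60.986
G1 X127.529 Y61.616
G1 X119.917 Y70.118
G1 X120.547 Y81.512
G1 X129.049 Y89.124
G1 X140.443 Y88.494
M5
G00 X85.104 Y180.880
M4 S445
G1 X7.291 Y188.837 F1494
M5
G00 X132.546 Y123.438
M4 S445
G1 X131.539 Y147.676 F1494
G1 X149.862 Y163.575
G1 X173.716 Y159.163
G1 X185.140 Y137.762
G1 X175.530 Y115.487
G1 X152.123 Y109.112
G1 X132.546 Y123.438
M5
G00 X42.617 Y76.533
M4 S445
G1 X53.250 Y75.019 F1494
G1 X65.783 Y74.953
G1 X80.215 Y76.335
G1 X96.547 Y79.165
G1 X114.779 Y83.442
G1 X134.911 Y89.168
M5
G00 X165.968 Y116.510
M4 S445
G1 X231.860 Y131.051 F1494
M5
G00 X240.465 Y129.014
M4 S445
G1 X238.984 Y134.540 F1494
G1 X234.939 Y138.585
G1 X229.413 Y140.066
G1 X223.887 Y138.585
G1 X219.842 Y134.540
G1 X218.361 Y129.014
G1 X219.842 Y123.488
G1 X223.887 Y119.443
G1 X229.413 Y117.962
G1 X234.939 Y119.443
G1 X238.984 Y123.488
G1 X240.465 Y129.014
M5
G00 X188.924 Y124.608
M4 S823
G1 X194.735 Y114.563 F889
G1 X189.415 Y102.176
G1 X177.585 Y88.508
G1 X163.866 Y74.622
G1 X152.880 Y61.582
G1 X149.249 Y50.449
M5
G00 X0.000 Y0.000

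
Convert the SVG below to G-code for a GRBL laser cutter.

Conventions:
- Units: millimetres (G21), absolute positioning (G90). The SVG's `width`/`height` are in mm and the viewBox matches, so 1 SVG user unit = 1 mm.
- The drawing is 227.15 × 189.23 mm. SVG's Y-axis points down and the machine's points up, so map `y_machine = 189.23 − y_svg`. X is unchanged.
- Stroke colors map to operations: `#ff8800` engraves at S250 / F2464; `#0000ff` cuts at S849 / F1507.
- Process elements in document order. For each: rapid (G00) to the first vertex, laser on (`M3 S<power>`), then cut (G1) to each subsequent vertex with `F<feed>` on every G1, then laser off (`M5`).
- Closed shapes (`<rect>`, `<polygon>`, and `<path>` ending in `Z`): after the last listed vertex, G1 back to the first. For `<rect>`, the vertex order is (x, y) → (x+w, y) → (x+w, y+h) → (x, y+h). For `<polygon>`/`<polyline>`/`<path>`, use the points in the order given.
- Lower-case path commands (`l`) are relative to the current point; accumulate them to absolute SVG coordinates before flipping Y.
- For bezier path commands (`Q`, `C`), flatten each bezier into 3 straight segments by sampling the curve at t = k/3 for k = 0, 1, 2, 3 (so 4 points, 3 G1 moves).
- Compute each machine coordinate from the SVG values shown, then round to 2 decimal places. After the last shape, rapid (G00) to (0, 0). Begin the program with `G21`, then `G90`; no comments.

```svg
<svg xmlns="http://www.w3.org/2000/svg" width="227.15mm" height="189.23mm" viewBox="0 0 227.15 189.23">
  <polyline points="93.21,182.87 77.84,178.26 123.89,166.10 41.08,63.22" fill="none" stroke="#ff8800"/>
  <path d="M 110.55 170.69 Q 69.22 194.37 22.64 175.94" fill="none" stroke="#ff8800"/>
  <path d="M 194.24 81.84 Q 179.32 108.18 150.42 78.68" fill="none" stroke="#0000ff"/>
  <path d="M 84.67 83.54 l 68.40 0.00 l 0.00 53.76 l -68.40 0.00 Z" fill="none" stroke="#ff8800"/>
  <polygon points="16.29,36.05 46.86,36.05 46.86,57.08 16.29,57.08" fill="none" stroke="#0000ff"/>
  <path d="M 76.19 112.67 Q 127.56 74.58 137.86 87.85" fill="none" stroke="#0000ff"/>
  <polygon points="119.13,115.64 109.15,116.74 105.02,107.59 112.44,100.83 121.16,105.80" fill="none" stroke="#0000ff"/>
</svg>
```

viewBox `0 0 227.15 189.23` with mm width/height → 1 unit = 1 mm. Flip: y_m = 189.23 − y_svg.

**Shape 1** — `<polyline>` open polyline, stroke `#ff8800` → engrave (S250, F2464). Machine vertices: (93.21,6.36) → (77.84,10.97) → (123.89,23.13) → (41.08,126.01). Open path.

**Shape 2** — `<path>` quadratic bezier, stroke `#ff8800` → engrave (S250, F2464). Control points (SVG): P0=(110.55,170.69), P1=(69.22,194.37), P2=(22.64,175.94); sampled at t=k/3. Machine vertices: (110.55,18.54) → (82.41,7.43) → (53.11,5.68) → (22.64,13.29). Open path.

**Shape 3** — `<path>` quadratic bezier, stroke `#0000ff` → cut (S849, F1507). Control points (SVG): P0=(194.24,81.84), P1=(179.32,108.18), P2=(150.42,78.68); sampled at t=k/3. Machine vertices: (194.24,107.39) → (182.74,96.03) → (168.13,97.09) → (150.42,110.55). Open path.

**Shape 4** — `<path>` rectangle, stroke `#ff8800` → engrave (S250, F2464). Machine vertices: (84.67,105.69) → (153.07,105.69) → (153.07,51.93) → (84.67,51.93) → (84.67,105.69). Closed: final G1 returns to the first vertex.

**Shape 5** — `<polygon>` rectangle, stroke `#0000ff` → cut (S849, F1507). Machine vertices: (16.29,153.18) → (46.86,153.18) → (46.86,132.15) → (16.29,132.15) → (16.29,153.18). Closed: final G1 returns to the first vertex.

**Shape 6** — `<path>` quadratic bezier, stroke `#0000ff` → cut (S849, F1507). Control points (SVG): P0=(76.19,112.67), P1=(127.56,74.58), P2=(137.86,87.85); sampled at t=k/3. Machine vertices: (76.19,76.56) → (105.87,96.25) → (126.43,104.52) → (137.86,101.38). Open path.

**Shape 7** — `<polygon>` regular polygon, stroke `#0000ff` → cut (S849, F1507). Machine vertices: (119.13,73.59) → (109.15,72.49) → (105.02,81.64) → (112.44,88.40) → (121.16,83.43) → (119.13,73.59). Closed: final G1 returns to the first vertex.

G21
G90
G00 X93.21 Y6.36
M3 S250
G1 X77.84 Y10.97 F2464
G1 X123.89 Y23.13 F2464
G1 X41.08 Y126.01 F2464
M5
G00 X110.55 Y18.54
M3 S250
G1 X82.41 Y7.43 F2464
G1 X53.11 Y5.68 F2464
G1 X22.64 Y13.29 F2464
M5
G00 X194.24 Y107.39
M3 S849
G1 X182.74 Y96.03 F1507
G1 X168.13 Y97.09 F1507
G1 X150.42 Y110.55 F1507
M5
G00 X84.67 Y105.69
M3 S250
G1 X153.07 Y105.69 F2464
G1 X153.07 Y51.93 F2464
G1 X84.67 Y51.93 F2464
G1 X84.67 Y105.69 F2464
M5
G00 X16.29 Y153.18
M3 S849
G1 X46.86 Y153.18 F1507
G1 X46.86 Y132.15 F1507
G1 X16.29 Y132.15 F1507
G1 X16.29 Y153.18 F1507
M5
G00 X76.19 Y76.56
M3 S849
G1 X105.87 Y96.25 F1507
G1 X126.43 Y104.52 F1507
G1 X137.86 Y101.38 F1507
M5
G00 X119.13 Y73.59
M3 S849
G1 X109.15 Y72.49 F1507
G1 X105.02 Y81.64 F1507
G1 X112.44 Y88.40 F1507
G1 X121.16 Y83.43 F1507
G1 X119.13 Y73.59 F1507
M5
G00 X0.00 Y0.00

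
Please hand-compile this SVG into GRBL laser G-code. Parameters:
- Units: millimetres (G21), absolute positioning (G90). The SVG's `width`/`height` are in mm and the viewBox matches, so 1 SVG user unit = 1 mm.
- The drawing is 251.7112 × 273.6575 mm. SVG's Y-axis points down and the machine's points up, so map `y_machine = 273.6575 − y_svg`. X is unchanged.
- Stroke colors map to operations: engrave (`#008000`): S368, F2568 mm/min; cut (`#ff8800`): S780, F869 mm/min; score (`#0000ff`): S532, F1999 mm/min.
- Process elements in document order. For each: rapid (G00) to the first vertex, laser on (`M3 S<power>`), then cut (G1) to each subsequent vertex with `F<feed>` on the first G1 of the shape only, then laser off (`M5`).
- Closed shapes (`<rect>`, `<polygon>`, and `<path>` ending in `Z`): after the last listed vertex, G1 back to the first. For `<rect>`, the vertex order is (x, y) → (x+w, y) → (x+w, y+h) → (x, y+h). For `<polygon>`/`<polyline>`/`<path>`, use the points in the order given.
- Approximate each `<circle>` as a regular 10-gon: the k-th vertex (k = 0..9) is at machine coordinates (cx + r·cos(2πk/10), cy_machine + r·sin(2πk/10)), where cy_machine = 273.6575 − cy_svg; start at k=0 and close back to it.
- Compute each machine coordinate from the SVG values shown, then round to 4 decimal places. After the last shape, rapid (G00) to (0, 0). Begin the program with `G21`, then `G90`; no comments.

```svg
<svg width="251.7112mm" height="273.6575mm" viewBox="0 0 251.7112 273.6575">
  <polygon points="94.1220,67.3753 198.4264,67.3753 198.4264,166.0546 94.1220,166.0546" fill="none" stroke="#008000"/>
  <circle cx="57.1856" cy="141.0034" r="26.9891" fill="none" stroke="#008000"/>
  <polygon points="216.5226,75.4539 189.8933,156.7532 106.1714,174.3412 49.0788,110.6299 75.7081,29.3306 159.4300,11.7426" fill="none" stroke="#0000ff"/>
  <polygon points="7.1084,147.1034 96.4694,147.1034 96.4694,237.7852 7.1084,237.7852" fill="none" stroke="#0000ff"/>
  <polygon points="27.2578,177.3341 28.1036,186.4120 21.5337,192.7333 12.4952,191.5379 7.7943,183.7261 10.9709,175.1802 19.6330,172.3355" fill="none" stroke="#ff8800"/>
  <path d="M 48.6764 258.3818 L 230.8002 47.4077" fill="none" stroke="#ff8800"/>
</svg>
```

G21
G90
G00 X94.1220 Y206.2822
M3 S368
G1 X198.4264 Y206.2822 F2568
G1 X198.4264 Y107.6029
G1 X94.1220 Y107.6029
G1 X94.1220 Y206.2822
M5
G00 X84.1747 Y132.6541
M3 S368
G1 X79.0202 Y148.5179 F2568
G1 X65.5257 Y158.3223
G1 X48.8455 Y158.3223
G1 X35.3510 Y148.5179
G1 X30.1965 Y132.6541
G1 X35.3510 Y116.7903
G1 X48.8455 Y106.9859
G1 X65.5257 Y106.9859
G1 X79.0202 Y116.7903
G1 X84.1747 Y132.6541
M5
G00 X216.5226 Y198.2036
M3 S532
G1 X189.8933 Y116.9043 F1999
G1 X106.1714 Y99.3163
G1 X49.0788 Y163.0276
G1 X75.7081 Y244.3269
G1 X159.4300 Y261.9149
G1 X216.5226 Y198.2036
M5
G00 X7.1084 Y126.5541
M3 S532
G1 X96.4694 Y126.5541 F1999
G1 X96.4694 Y35.8723
G1 X7.1084 Y35.8723
G1 X7.1084 Y126.5541
M5
G00 X27.2578 Y96.3234
M3 S780
G1 X28.1036 Y87.2455 F869
G1 X21.5337 Y80.9242
G1 X12.4952 Y82.1196
G1 X7.7943 Y89.9314
G1 X10.9709 Y98.4773
G1 X19.6330 Y101.3220
G1 X27.2578 Y96.3234
M5
G00 X48.6764 Y15.2757
M3 S780
G1 X230.8002 Y226.2498 F869
M5
G00 X0.0000 Y0.0000

viewBox `0 0 251.7112 273.6575` with mm width/height → 1 unit = 1 mm. Flip: y_m = 273.6575 − y_svg.

**Shape 1** — `<polygon>` rectangle, stroke `#008000` → engrave (S368, F2568). Machine vertices: (94.1220,206.2822) → (198.4264,206.2822) → (198.4264,107.6029) → (94.1220,107.6029) → (94.1220,206.2822). Closed: final G1 returns to the first vertex.

**Shape 2** — `<circle>` circle, stroke `#008000` → engrave (S368, F2568). Machine vertices: (84.1747,132.6541) → (79.0202,148.5179) → (65.5257,158.3223) → (48.8455,158.3223) → (35.3510,148.5179) → (30.1965,132.6541) → (35.3510,116.7903) → (48.8455,106.9859) → (65.5257,106.9859) → (79.0202,116.7903) → (84.1747,132.6541). Closed: final G1 returns to the first vertex.

**Shape 3** — `<polygon>` regular polygon, stroke `#0000ff` → score (S532, F1999). Machine vertices: (216.5226,198.2036) → (189.8933,116.9043) → (106.1714,99.3163) → (49.0788,163.0276) → (75.7081,244.3269) → (159.4300,261.9149) → (216.5226,198.2036). Closed: final G1 returns to the first vertex.

**Shape 4** — `<polygon>` rectangle, stroke `#0000ff` → score (S532, F1999). Machine vertices: (7.1084,126.5541) → (96.4694,126.5541) → (96.4694,35.8723) → (7.1084,35.8723) → (7.1084,126.5541). Closed: final G1 returns to the first vertex.

**Shape 5** — `<polygon>` regular polygon, stroke `#ff8800` → cut (S780, F869). Machine vertices: (27.2578,96.3234) → (28.1036,87.2455) → (21.5337,80.9242) → (12.4952,82.1196) → (7.7943,89.9314) → (10.9709,98.4773) → (19.6330,101.3220) → (27.2578,96.3234). Closed: final G1 returns to the first vertex.

**Shape 6** — `<path>` line segment, stroke `#ff8800` → cut (S780, F869). Machine vertices: (48.6764,15.2757) → (230.8002,226.2498). Open path.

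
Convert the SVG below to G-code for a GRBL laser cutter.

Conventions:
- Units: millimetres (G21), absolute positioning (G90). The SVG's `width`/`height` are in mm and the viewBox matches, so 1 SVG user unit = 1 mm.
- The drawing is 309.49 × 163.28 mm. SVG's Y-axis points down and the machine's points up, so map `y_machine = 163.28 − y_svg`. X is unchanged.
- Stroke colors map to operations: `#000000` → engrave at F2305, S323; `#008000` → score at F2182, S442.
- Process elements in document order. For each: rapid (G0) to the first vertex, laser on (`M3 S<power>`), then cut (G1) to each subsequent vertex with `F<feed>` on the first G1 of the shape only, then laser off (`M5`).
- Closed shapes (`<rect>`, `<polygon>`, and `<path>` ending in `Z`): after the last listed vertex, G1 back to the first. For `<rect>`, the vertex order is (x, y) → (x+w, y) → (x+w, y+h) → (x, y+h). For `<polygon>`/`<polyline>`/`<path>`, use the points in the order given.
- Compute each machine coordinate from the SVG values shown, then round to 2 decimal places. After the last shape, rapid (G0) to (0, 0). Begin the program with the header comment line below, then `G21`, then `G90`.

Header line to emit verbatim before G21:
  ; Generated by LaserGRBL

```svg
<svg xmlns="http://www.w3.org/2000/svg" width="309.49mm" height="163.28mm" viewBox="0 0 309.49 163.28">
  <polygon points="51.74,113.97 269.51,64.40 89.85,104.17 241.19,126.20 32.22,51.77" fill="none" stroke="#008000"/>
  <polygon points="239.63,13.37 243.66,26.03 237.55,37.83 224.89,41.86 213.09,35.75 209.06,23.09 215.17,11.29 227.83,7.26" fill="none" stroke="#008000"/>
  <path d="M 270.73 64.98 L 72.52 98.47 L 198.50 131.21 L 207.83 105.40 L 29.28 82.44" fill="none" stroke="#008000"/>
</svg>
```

; Generated by LaserGRBL
G21
G90
G0 X51.74 Y49.31
M3 S442
G1 X269.51 Y98.88 F2182
G1 X89.85 Y59.11
G1 X241.19 Y37.08
G1 X32.22 Y111.51
G1 X51.74 Y49.31
M5
G0 X239.63 Y149.91
M3 S442
G1 X243.66 Y137.25 F2182
G1 X237.55 Y125.45
G1 X224.89 Y121.42
G1 X213.09 Y127.53
G1 X209.06 Y140.19
G1 X215.17 Y151.99
G1 X227.83 Y156.02
G1 X239.63 Y149.91
M5
G0 X270.73 Y98.30
M3 S442
G1 X72.52 Y64.81 F2182
G1 X198.50 Y32.07
G1 X207.83 Y57.88
G1 X29.28 Y80.84
M5
G0 X0.00 Y0.00

1 u = 1 mm; y_m = 163.28 − y.

[1] `<polygon>` closed polygon, #008000→score S442 F2182: (51.74,49.31) → (269.51,98.88) → (89.85,59.11) → (241.19,37.08) → (32.22,111.51) → (51.74,49.31) (closed)

[2] `<polygon>` regular polygon, #008000→score S442 F2182: (239.63,149.91) → (243.66,137.25) → (237.55,125.45) → (224.89,121.42) → (213.09,127.53) → (209.06,140.19) → (215.17,151.99) → (227.83,156.02) → (239.63,149.91) (closed)

[3] `<path>` open polyline, #008000→score S442 F2182: (270.73,98.30) → (72.52,64.81) → (198.50,32.07) → (207.83,57.88) → (29.28,80.84)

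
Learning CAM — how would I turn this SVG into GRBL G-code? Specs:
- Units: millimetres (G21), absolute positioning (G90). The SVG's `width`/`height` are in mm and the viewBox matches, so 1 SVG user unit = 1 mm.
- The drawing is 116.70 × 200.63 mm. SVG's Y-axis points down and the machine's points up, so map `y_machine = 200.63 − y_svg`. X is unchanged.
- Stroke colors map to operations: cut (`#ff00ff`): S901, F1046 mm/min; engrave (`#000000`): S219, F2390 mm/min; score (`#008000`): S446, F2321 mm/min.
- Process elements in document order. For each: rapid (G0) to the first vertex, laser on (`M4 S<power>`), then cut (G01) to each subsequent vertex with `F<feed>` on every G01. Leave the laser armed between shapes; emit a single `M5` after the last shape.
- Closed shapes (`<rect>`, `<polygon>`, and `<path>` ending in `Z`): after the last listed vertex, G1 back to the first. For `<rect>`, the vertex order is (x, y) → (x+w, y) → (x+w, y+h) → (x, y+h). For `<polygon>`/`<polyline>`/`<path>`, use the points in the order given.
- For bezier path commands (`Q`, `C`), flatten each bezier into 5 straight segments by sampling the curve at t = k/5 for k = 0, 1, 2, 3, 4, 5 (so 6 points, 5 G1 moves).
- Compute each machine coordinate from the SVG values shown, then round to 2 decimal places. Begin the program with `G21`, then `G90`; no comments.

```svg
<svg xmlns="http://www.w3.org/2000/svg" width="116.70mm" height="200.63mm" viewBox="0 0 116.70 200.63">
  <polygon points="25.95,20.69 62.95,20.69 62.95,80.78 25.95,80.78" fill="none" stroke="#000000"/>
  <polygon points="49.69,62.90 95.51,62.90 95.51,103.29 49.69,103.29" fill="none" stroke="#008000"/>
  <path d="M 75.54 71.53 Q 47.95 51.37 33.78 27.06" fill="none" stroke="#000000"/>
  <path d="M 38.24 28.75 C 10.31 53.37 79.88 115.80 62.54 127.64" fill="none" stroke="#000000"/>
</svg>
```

1 u = 1 mm; y_m = 200.63 − y.

[1] `<polygon>` rectangle, #000000→engrave S219 F2390: (25.95,179.94) → (62.95,179.94) → (62.95,119.85) → (25.95,119.85) → (25.95,179.94) (closed)

[2] `<polygon>` rectangle, #008000→score S446 F2321: (49.69,137.73) → (95.51,137.73) → (95.51,97.34) → (49.69,97.34) → (49.69,137.73) (closed)

[3] `<path>` quadratic bezier, #000000→engrave S219 F2390: (75.54,129.10) → (65.04,137.33) → (55.62,145.89) → (47.26,154.79) → (39.98,164.01) → (33.78,173.57)

[4] `<path>` cubic bezier, #000000→engrave S219 F2390: (38.24,171.88) → (31.71,153.28) → (39.72,129.84) → (53.43,105.82) → (63.99,85.46) → (62.54,72.99)

G21
G90
G0 X25.95 Y179.94
M4 S219
G01 X62.95 Y179.94 F2390
G01 X62.95 Y119.85 F2390
G01 X25.95 Y119.85 F2390
G01 X25.95 Y179.94 F2390
G0 X49.69 Y137.73
M4 S446
G01 X95.51 Y137.73 F2321
G01 X95.51 Y97.34 F2321
G01 X49.69 Y97.34 F2321
G01 X49.69 Y137.73 F2321
G0 X75.54 Y129.10
M4 S219
G01 X65.04 Y137.33 F2390
G01 X55.62 Y145.89 F2390
G01 X47.26 Y154.79 F2390
G01 X39.98 Y164.01 F2390
G01 X33.78 Y173.57 F2390
G0 X38.24 Y171.88
M4 S219
G01 X31.71 Y153.28 F2390
G01 X39.72 Y129.84 F2390
G01 X53.43 Y105.82 F2390
G01 X63.99 Y85.46 F2390
G01 X62.54 Y72.99 F2390
M5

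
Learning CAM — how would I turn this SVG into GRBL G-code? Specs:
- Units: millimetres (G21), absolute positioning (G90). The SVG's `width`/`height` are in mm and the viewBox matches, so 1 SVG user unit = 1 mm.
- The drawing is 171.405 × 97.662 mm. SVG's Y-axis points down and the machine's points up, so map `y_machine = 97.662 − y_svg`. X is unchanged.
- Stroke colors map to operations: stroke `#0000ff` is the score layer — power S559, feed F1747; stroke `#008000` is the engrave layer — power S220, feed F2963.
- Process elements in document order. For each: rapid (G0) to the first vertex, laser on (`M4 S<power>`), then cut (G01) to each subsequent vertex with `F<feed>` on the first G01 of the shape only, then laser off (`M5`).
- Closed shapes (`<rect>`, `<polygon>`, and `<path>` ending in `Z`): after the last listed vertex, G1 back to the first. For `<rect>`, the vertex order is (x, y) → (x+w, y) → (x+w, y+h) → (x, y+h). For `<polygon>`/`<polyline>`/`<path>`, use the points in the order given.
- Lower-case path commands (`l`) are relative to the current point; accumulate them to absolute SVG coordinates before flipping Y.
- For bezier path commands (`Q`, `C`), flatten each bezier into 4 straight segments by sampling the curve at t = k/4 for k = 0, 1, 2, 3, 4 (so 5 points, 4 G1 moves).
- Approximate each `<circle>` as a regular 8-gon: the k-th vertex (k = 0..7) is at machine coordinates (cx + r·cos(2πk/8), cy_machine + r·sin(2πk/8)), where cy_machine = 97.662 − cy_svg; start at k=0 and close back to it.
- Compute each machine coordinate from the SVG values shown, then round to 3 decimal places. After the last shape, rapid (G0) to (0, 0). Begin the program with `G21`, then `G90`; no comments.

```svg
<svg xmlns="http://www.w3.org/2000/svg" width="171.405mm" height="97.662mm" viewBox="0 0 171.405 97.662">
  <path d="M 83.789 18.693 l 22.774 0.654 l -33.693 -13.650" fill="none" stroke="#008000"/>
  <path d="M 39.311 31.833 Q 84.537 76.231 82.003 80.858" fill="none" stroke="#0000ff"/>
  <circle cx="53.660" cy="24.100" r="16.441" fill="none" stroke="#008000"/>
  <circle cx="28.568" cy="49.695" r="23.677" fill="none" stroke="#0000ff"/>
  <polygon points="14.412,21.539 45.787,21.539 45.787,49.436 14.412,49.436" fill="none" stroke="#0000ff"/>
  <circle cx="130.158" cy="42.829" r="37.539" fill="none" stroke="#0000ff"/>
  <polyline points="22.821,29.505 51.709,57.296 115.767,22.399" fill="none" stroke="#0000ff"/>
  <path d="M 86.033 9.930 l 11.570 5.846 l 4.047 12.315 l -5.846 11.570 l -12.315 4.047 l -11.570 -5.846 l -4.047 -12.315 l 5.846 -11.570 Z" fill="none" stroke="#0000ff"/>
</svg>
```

G21
G90
G0 X83.789 Y78.969
M4 S220
G01 X106.563 Y78.315 F2963
G01 X72.870 Y91.965
M5
G0 X39.311 Y65.829
M4 S559
G01 X58.939 Y46.116 F1747
G01 X72.597 Y31.374
G01 X80.285 Y21.603
G01 X82.003 Y16.804
M5
G0 X70.101 Y73.562
M4 S220
G01 X65.286 Y85.188 F2963
G01 X53.660 Y90.003
G01 X42.034 Y85.188
G01 X37.219 Y73.562
G01 X42.034 Y61.936
G01 X53.660 Y57.121
G01 X65.286 Y61.936
G01 X70.101 Y73.562
M5
G0 X52.245 Y47.967
M4 S559
G01 X45.310 Y64.709 F1747
G01 X28.568 Y71.644
G01 X11.826 Y64.709
G01 X4.891 Y47.967
G01 X11.826 Y31.225
G01 X28.568 Y24.290
G01 X45.310 Y31.225
G01 X52.245 Y47.967
M5
G0 X14.412 Y76.123
M4 S559
G01 X45.787 Y76.123 F1747
G01 X45.787 Y48.226
G01 X14.412 Y48.226
G01 X14.412 Y76.123
M5
G0 X167.697 Y54.833
M4 S559
G01 X156.702 Y81.377 F1747
G01 X130.158 Y92.372
G01 X103.614 Y81.377
G01 X92.619 Y54.833
G01 X103.614 Y28.289
G01 X130.158 Y17.294
G01 X156.702 Y28.289
G01 X167.697 Y54.833
M5
G0 X22.821 Y68.157
M4 S559
G01 X51.709 Y40.366 F1747
G01 X115.767 Y75.263
M5
G0 X86.033 Y87.732
M4 S559
G01 X97.603 Y81.886 F1747
G01 X101.650 Y69.571
G01 X95.804 Y58.001
G01 X83.489 Y53.954
G01 X71.919 Y59.800
G01 X67.872 Y72.115
G01 X73.718 Y83.685
G01 X86.033 Y87.732
M5
G0 X0.000 Y0.000

1 u = 1 mm; y_m = 97.662 − y.

[1] `<path>` open polyline, #008000→engrave S220 F2963: (83.789,78.969) → (106.563,78.315) → (72.870,91.965)

[2] `<path>` quadratic bezier, #0000ff→score S559 F1747: (39.311,65.829) → (58.939,46.116) → (72.597,31.374) → (80.285,21.603) → (82.003,16.804)

[3] `<circle>` circle, #008000→engrave S220 F2963: (70.101,73.562) → (65.286,85.188) → (53.660,90.003) → (42.034,85.188) → (37.219,73.562) → (42.034,61.936) → (53.660,57.121) → (65.286,61.936) → (70.101,73.562) (closed)

[4] `<circle>` circle, #0000ff→score S559 F1747: (52.245,47.967) → (45.310,64.709) → (28.568,71.644) → (11.826,64.709) → (4.891,47.967) → (11.826,31.225) → (28.568,24.290) → (45.310,31.225) → (52.245,47.967) (closed)

[5] `<polygon>` rectangle, #0000ff→score S559 F1747: (14.412,76.123) → (45.787,76.123) → (45.787,48.226) → (14.412,48.226) → (14.412,76.123) (closed)

[6] `<circle>` circle, #0000ff→score S559 F1747: (167.697,54.833) → (156.702,81.377) → (130.158,92.372) → (103.614,81.377) → (92.619,54.833) → (103.614,28.289) → (130.158,17.294) → (156.702,28.289) → (167.697,54.833) (closed)

[7] `<polyline>` open polyline, #0000ff→score S559 F1747: (22.821,68.157) → (51.709,40.366) → (115.767,75.263)

[8] `<path>` regular polygon, #0000ff→score S559 F1747: (86.033,87.732) → (97.603,81.886) → (101.650,69.571) → (95.804,58.001) → (83.489,53.954) → (71.919,59.800) → (67.872,72.115) → (73.718,83.685) → (86.033,87.732) (closed)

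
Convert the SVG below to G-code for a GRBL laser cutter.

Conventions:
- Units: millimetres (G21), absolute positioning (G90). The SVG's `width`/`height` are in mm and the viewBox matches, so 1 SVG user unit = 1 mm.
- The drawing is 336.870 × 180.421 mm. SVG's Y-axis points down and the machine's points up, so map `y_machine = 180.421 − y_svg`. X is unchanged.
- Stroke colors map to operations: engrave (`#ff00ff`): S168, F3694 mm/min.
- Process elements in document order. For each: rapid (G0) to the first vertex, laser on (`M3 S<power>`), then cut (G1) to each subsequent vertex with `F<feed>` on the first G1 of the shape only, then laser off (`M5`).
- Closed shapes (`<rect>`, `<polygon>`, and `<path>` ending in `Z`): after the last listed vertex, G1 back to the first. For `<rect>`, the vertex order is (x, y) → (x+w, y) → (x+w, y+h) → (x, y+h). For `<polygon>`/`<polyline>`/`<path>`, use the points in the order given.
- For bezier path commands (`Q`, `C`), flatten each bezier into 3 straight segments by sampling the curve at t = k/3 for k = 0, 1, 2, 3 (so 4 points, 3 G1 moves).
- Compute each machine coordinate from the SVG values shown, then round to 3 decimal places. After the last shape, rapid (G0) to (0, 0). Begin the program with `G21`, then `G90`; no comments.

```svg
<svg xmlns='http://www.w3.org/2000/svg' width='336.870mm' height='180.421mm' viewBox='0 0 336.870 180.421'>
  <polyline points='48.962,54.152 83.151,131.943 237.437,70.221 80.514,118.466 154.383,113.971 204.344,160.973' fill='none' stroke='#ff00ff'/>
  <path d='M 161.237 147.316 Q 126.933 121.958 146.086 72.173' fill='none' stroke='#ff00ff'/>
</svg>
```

G21
G90
G0 X48.962 Y126.269
M3 S168
G1 X83.151 Y48.478 F3694
G1 X237.437 Y110.200
G1 X80.514 Y61.955
G1 X154.383 Y66.450
G1 X204.344 Y19.448
M5
G0 X161.237 Y33.105
M3 S168
G1 X144.307 Y52.724 F3694
G1 X139.257 Y77.772
G1 X146.086 Y108.248
M5
G0 X0.000 Y0.000

viewBox `0 0 336.870 180.421` with mm width/height → 1 unit = 1 mm. Flip: y_m = 180.421 − y_svg.

**Shape 1** — `<polyline>` open polyline, stroke `#ff00ff` → engrave (S168, F3694). Machine vertices: (48.962,126.269) → (83.151,48.478) → (237.437,110.200) → (80.514,61.955) → (154.383,66.450) → (204.344,19.448). Open path.

**Shape 2** — `<path>` quadratic bezier, stroke `#ff00ff` → engrave (S168, F3694). Control points (SVG): P0=(161.237,147.316), P1=(126.933,121.958), P2=(146.086,72.173); sampled at t=k/3. Machine vertices: (161.237,33.105) → (144.307,52.724) → (139.257,77.772) → (146.086,108.248). Open path.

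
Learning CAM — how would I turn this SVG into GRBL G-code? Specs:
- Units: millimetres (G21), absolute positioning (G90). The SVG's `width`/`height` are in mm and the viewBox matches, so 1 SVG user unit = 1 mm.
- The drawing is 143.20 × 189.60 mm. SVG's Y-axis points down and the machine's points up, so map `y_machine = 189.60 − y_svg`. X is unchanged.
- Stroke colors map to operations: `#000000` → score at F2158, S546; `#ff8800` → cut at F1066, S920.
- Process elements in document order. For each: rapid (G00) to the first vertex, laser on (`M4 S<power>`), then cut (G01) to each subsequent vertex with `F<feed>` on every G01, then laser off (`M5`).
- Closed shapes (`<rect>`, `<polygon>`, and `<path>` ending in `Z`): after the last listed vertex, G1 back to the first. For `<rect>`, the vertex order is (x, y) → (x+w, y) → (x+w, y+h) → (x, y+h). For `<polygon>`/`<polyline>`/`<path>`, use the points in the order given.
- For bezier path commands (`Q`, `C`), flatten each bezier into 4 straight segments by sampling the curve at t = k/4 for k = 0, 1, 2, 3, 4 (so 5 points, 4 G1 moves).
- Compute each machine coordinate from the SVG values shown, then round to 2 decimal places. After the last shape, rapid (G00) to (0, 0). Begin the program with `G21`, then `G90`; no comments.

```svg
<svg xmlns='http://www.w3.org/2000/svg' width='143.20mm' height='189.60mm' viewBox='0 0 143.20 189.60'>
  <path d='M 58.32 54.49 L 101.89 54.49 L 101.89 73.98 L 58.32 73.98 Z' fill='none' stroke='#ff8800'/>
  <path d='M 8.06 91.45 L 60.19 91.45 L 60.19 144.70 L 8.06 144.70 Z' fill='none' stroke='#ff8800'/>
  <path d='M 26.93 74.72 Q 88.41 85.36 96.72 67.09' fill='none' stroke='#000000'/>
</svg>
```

viewBox `0 0 143.20 189.60` with mm width/height → 1 unit = 1 mm. Flip: y_m = 189.60 − y_svg.

**Shape 1** — `<path>` rectangle, stroke `#ff8800` → cut (S920, F1066). Machine vertices: (58.32,135.11) → (101.89,135.11) → (101.89,115.62) → (58.32,115.62) → (58.32,135.11). Closed: final G1 returns to the first vertex.

**Shape 2** — `<path>` rectangle, stroke `#ff8800` → cut (S920, F1066). Machine vertices: (8.06,98.15) → (60.19,98.15) → (60.19,44.90) → (8.06,44.90) → (8.06,98.15). Closed: final G1 returns to the first vertex.

**Shape 3** — `<path>` quadratic bezier, stroke `#000000` → score (S546, F2158). Control points (SVG): P0=(26.93,74.72), P1=(88.41,85.36), P2=(96.72,67.09); sampled at t=k/4. Machine vertices: (26.93,114.88) → (54.35,111.37) → (75.12,111.47) → (89.24,115.18) → (96.72,122.51). Open path.

G21
G90
G00 X58.32 Y135.11
M4 S920
G01 X101.89 Y135.11 F1066
G01 X101.89 Y115.62 F1066
G01 X58.32 Y115.62 F1066
G01 X58.32 Y135.11 F1066
M5
G00 X8.06 Y98.15
M4 S920
G01 X60.19 Y98.15 F1066
G01 X60.19 Y44.90 F1066
G01 X8.06 Y44.90 F1066
G01 X8.06 Y98.15 F1066
M5
G00 X26.93 Y114.88
M4 S546
G01 X54.35 Y111.37 F2158
G01 X75.12 Y111.47 F2158
G01 X89.24 Y115.18 F2158
G01 X96.72 Y122.51 F2158
M5
G00 X0.00 Y0.00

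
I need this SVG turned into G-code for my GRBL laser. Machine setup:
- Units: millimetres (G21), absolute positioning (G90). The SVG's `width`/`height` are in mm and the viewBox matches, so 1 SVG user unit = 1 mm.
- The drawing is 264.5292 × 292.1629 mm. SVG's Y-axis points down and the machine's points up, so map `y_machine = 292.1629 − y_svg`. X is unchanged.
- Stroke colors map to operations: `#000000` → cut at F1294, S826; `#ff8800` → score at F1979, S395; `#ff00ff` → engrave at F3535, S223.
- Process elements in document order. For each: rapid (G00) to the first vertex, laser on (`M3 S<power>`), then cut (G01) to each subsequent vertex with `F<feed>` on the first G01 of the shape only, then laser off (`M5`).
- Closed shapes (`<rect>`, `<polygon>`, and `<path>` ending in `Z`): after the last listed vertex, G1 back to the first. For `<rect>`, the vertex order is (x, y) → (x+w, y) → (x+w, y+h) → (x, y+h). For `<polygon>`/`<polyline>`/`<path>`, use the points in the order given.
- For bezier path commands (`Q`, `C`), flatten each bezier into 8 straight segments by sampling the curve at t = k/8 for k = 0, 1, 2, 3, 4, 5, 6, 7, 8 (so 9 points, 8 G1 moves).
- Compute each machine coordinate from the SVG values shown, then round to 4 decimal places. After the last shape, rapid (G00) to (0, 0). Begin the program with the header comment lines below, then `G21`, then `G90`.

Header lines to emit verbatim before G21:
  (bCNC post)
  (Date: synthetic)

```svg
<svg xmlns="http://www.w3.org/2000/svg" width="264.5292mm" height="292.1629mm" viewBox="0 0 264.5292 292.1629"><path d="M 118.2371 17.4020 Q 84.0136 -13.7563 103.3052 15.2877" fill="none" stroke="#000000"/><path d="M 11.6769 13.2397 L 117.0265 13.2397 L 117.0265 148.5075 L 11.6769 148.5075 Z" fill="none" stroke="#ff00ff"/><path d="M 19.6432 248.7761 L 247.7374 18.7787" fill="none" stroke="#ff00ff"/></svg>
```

(bCNC post)
(Date: synthetic)
G21
G90
G00 X118.2371 Y274.7609
M3 S826
G01 X110.5174 Y281.6098 F1294
G01 X104.4700 Y286.5774
G01 X100.0950 Y289.6637
G01 X97.3924 Y290.8686
G01 X96.3621 Y290.1923
G01 X97.0041 Y287.6346
G01 X99.3185 Y283.1955
G01 X103.3052 Y276.8752
M5
G00 X11.6769 Y278.9232
M3 S223
G01 X117.0265 Y278.9232 F3535
G01 X117.0265 Y143.6554
G01 X11.6769 Y143.6554
G01 X11.6769 Y278.9232
M5
G00 X19.6432 Y43.3868
M3 S223
G01 X247.7374 Y273.3842 F3535
M5
G00 X0.0000 Y0.0000

Since the viewBox matches the mm dimensions, user units are millimetres directly. The only transform is the Y-flip y_m = 292.1629 − y_svg.

Shape 1 is a quadratic bezier drawn with `<path>`. Its stroke #000000 means cut at S826, F1294. After flipping Y the toolpath is (118.2371,274.7609) → (110.5174,281.6098) → (104.4700,286.5774) → (100.0950,289.6637) → (97.3924,290.8686) → (96.3621,290.1923) → (97.0041,287.6346) → (99.3185,283.1955) → (103.3052,276.8752).

Shape 2 is a rectangle drawn with `<path>`. Its stroke #ff00ff means engrave at S223, F3535. After flipping Y the toolpath is (11.6769,278.9232) → (117.0265,278.9232) → (117.0265,143.6554) → (11.6769,143.6554) → (11.6769,278.9232), returning to the start.

Shape 3 is a line segment drawn with `<path>`. Its stroke #ff00ff means engrave at S223, F3535. After flipping Y the toolpath is (19.6432,43.3868) → (247.7374,273.3842).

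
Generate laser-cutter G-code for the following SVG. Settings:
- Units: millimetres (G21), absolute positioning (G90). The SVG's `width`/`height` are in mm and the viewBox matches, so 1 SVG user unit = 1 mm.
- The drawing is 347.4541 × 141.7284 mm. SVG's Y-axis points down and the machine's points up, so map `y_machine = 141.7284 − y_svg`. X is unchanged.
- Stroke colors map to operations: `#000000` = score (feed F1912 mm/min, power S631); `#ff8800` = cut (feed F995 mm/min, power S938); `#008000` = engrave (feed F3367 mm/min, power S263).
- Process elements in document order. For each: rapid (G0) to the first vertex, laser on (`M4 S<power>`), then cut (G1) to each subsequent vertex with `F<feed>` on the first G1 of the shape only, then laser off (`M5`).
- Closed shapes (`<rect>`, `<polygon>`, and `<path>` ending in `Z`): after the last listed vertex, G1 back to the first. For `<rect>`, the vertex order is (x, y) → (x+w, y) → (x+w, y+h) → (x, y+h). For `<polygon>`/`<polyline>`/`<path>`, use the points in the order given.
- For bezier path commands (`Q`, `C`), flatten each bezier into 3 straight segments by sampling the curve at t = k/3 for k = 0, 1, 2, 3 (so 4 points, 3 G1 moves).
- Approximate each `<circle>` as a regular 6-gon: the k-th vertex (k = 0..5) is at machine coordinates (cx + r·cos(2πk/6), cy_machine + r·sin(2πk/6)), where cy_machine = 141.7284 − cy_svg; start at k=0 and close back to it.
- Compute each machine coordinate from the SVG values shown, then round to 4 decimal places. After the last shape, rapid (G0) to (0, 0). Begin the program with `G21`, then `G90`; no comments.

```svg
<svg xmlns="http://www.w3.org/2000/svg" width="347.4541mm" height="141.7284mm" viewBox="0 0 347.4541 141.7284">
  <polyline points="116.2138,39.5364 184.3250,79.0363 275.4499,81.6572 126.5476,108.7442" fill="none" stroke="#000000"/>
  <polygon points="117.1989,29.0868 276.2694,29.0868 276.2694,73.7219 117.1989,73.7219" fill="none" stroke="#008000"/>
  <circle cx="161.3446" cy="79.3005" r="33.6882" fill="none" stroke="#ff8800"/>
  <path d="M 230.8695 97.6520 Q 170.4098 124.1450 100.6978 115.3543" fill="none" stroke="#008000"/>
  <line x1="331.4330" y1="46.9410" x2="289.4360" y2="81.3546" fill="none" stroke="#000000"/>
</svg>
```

1 u = 1 mm; y_m = 141.7284 − y.

[1] `<polyline>` open polyline, #000000→score S631 F1912: (116.2138,102.1920) → (184.3250,62.6921) → (275.4499,60.0712) → (126.5476,32.9842)

[2] `<polygon>` rectangle, #008000→engrave S263 F3367: (117.1989,112.6416) → (276.2694,112.6416) → (276.2694,68.0065) → (117.1989,68.0065) → (117.1989,112.6416) (closed)

[3] `<circle>` circle, #ff8800→cut S938 F995: (195.0328,62.4279) → (178.1887,91.6027) → (144.5005,91.6027) → (127.6564,62.4279) → (144.5005,33.2531) → (178.1887,33.2531) → (195.0328,62.4279) (closed)

[4] `<path>` quadratic bezier, #008000→engrave S263 F3367: (230.8695,44.0764) → (189.5350,30.3348) → (146.1444,24.4340) → (100.6978,26.3741)

[5] `<line>` line segment, #000000→score S631 F1912: (331.4330,94.7874) → (289.4360,60.3738)

G21
G90
G0 X116.2138 Y102.1920
M4 S631
G1 X184.3250 Y62.6921 F1912
G1 X275.4499 Y60.0712
G1 X126.5476 Y32.9842
M5
G0 X117.1989 Y112.6416
M4 S263
G1 X276.2694 Y112.6416 F3367
G1 X276.2694 Y68.0065
G1 X117.1989 Y68.0065
G1 X117.1989 Y112.6416
M5
G0 X195.0328 Y62.4279
M4 S938
G1 X178.1887 Y91.6027 F995
G1 X144.5005 Y91.6027
G1 X127.6564 Y62.4279
G1 X144.5005 Y33.2531
G1 X178.1887 Y33.2531
G1 X195.0328 Y62.4279
M5
G0 X230.8695 Y44.0764
M4 S263
G1 X189.5350 Y30.3348 F3367
G1 X146.1444 Y24.4340
G1 X100.6978 Y26.3741
M5
G0 X331.4330 Y94.7874
M4 S631
G1 X289.4360 Y60.3738 F1912
M5
G0 X0.0000 Y0.0000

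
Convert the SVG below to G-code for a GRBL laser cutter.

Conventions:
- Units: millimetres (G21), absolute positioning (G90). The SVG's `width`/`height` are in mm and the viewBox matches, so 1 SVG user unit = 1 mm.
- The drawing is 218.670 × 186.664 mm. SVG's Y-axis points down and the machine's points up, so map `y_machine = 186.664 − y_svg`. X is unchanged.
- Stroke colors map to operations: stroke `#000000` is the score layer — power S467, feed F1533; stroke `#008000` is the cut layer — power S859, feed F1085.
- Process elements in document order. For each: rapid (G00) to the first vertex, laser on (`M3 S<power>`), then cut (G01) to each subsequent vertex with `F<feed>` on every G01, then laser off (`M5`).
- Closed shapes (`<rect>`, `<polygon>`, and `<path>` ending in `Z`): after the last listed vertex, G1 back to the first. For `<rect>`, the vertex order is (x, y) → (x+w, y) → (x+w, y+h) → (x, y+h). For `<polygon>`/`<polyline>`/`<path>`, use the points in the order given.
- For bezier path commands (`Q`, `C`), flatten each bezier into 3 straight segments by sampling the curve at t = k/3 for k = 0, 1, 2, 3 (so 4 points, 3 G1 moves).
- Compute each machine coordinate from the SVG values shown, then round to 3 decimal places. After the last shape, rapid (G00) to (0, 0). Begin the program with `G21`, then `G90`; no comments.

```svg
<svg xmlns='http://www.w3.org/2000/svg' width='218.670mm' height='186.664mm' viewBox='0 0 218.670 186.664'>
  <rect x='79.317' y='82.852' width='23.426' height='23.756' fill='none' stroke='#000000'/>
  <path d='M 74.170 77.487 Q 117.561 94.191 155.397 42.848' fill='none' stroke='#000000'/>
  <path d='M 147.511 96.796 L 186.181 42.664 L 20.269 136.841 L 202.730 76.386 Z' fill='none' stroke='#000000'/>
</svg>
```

Since the viewBox matches the mm dimensions, user units are millimetres directly. The only transform is the Y-flip y_m = 186.664 − y_svg.

Shape 1 is a rectangle drawn with `<rect>`. Its stroke #000000 means score at S467, F1533. After flipping Y the toolpath is (79.317,103.812) → (102.743,103.812) → (102.743,80.056) → (79.317,80.056) → (79.317,103.812), returning to the start.

Shape 2 is a quadratic bezier drawn with `<path>`. Its stroke #000000 means score at S467, F1533. After flipping Y the toolpath is (74.170,109.177) → (102.480,105.602) → (129.556,117.148) → (155.397,143.816).

Shape 3 is a closed polygon drawn with `<path>`. Its stroke #000000 means score at S467, F1533. After flipping Y the toolpath is (147.511,89.868) → (186.181,144.000) → (20.269,49.823) → (202.730,110.278) → (147.511,89.868), returning to the start.

G21
G90
G00 X79.317 Y103.812
M3 S467
G01 X102.743 Y103.812 F1533
G01 X102.743 Y80.056 F1533
G01 X79.317 Y80.056 F1533
G01 X79.317 Y103.812 F1533
M5
G00 X74.170 Y109.177
M3 S467
G01 X102.480 Y105.602 F1533
G01 X129.556 Y117.148 F1533
G01 X155.397 Y143.816 F1533
M5
G00 X147.511 Y89.868
M3 S467
G01 X186.181 Y144.000 F1533
G01 X20.269 Y49.823 F1533
G01 X202.730 Y110.278 F1533
G01 X147.511 Y89.868 F1533
M5
G00 X0.000 Y0.000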